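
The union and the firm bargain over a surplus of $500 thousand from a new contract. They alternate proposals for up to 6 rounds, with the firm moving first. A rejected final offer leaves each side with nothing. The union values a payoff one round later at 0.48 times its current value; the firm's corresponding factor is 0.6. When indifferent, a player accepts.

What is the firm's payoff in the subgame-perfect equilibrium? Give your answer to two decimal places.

356.45

Round 6 (the union proposes): rejection yields 0 for the firm; the union offers 0 and keeps 500.
Round 5 (the firm proposes): the union can get 500 next round, worth 0.48 × 500 = 240 now; the firm offers that and keeps 260.
Round 4 (the union proposes): the firm can get 260 next round, worth 0.6 × 260 = 156 now, so the union offers 156, keeping 344.
Round 3 (the firm proposes): the union can get 344 next round, worth 0.48 × 344 = 165.12 now. The firm offers 165.12 and keeps 500 − 165.12 = 334.88.
Round 2 (the union proposes): the firm can get 334.88 next round, worth 0.6 × 334.88 = 200.928 now, so the union offers 200.928, keeping 299.072.
Round 1 (the firm proposes): the union can get 299.072 next round, worth 0.48 × 299.072 = 143.55456 now; the firm offers that and keeps 356.44544.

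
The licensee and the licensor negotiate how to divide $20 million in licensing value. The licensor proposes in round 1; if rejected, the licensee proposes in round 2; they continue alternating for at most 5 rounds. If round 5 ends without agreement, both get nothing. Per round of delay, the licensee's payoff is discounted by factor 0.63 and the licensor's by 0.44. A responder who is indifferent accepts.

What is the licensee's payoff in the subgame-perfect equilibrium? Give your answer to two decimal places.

9.01

Round 5 (the licensor proposes): the licensee will accept anything ≥ 0, so the licensor offers 0 and keeps 20.
Round 4 (the licensee proposes): the licensor can get 20 next round, worth 0.44 × 20 = 8.8 now, so the licensee offers 8.8, keeping 11.2.
Round 3 (the licensor proposes): the licensee can get 11.2 next round, worth 0.63 × 11.2 = 7.056 now. The licensor offers 7.056 and keeps 20 − 7.056 = 12.944.
Round 2 (the licensee proposes): the licensor can get 12.944 next round, worth 0.44 × 12.944 = 5.69536 now, so the licensee offers 5.69536, keeping 14.30464.
Round 1 (the licensor proposes): the licensee can get 14.30464 next round, worth 0.63 × 14.30464 = 9.0119232 now. The licensor offers 9.0119232 and keeps 20 − 9.0119232 = 10.9880768.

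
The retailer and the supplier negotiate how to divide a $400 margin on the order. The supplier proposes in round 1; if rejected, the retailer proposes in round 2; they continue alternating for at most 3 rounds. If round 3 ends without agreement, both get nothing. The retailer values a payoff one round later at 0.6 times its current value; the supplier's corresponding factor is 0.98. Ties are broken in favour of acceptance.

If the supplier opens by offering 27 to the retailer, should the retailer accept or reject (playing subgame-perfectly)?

Accept

Work out the retailer's continuation value if the offer is rejected.
Round 3 (the supplier proposes): the retailer will accept anything ≥ 0, so the supplier offers 0 and keeps 400.
Round 2 (the retailer proposes): the supplier can get 400 next round, worth 0.98 × 400 = 392 now, so the retailer offers 392, keeping 8.
So by rejecting in round 1, the retailer gets 8 next round, worth 0.6 × 8 = 4.8 now.
Offer 27 ≥ 4.8, so the retailer accepts.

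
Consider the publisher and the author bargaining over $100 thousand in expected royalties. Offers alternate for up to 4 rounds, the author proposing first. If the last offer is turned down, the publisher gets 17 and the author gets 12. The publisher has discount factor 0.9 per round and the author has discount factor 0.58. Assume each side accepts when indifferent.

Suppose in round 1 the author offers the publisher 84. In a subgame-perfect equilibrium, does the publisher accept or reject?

Accept

Round 4 (the publisher proposes): the author gets 12 if talks fail, so the publisher offers 12 and keeps 88.
Round 3 (the author proposes): the publisher can get 88 next round, worth 0.9 × 88 = 79.2 now. The author offers 79.2 and keeps 100 − 79.2 = 20.8.
Round 2 (the publisher proposes): the author can get 20.8 next round, worth 0.58 × 20.8 = 12.064 now; the publisher offers that and keeps 87.936.
So by rejecting in round 1, the publisher gets 87.936 next round, worth 0.9 × 87.936 = 79.1424 now.
Offer 84 ≥ 79.1424, so the publisher accepts.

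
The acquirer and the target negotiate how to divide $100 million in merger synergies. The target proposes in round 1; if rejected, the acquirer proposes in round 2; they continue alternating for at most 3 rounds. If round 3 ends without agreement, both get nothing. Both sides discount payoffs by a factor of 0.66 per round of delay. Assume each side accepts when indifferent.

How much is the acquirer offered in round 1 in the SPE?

22.44

Round 3 (the target proposes): rejection yields 0 for the acquirer; the target offers 0 and keeps 100.
Round 2 (the acquirer proposes): the target can get 100 next round, worth 0.66 × 100 = 66 now, so the acquirer offers 66, keeping 34.
Round 1 (the target proposes): the acquirer can get 34 next round, worth 0.66 × 34 = 22.44 now. The target offers 22.44 and keeps 100 − 22.44 = 77.56.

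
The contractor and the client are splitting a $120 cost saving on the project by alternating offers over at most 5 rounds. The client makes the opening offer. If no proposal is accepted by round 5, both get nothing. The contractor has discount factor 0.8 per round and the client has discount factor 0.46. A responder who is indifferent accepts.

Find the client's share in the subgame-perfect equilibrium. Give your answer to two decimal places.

Round 5 (the client proposes): the contractor will accept anything ≥ 0, so the client offers 0 and keeps 120.
Round 4 (the contractor proposes): the client can get 120 next round, worth 0.46 × 120 = 55.2 now, so the contractor offers 55.2, keeping 64.8.
Round 3 (the client proposes): the contractor can get 64.8 next round, worth 0.8 × 64.8 = 51.84 now; the client offers that and keeps 68.16.
Round 2 (the contractor proposes): the client can get 68.16 next round, worth 0.46 × 68.16 = 31.3536 now, so the contractor offers 31.3536, keeping 88.6464.
Round 1 (the client proposes): the contractor can get 88.6464 next round, worth 0.8 × 88.6464 = 70.91712 now; the client offers that and keeps 49.08288.

49.08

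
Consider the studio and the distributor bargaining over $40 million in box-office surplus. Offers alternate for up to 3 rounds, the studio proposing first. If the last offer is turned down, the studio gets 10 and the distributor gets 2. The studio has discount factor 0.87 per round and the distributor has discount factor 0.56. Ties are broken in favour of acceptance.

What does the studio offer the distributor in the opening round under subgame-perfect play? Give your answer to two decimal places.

3.89

Round 3 (the studio proposes): the distributor gets 2 if talks fail, so the studio offers 2 and keeps 38.
Round 2 (the distributor proposes): the studio can get 38 next round, worth 0.87 × 38 = 33.06 now, so the distributor offers 33.06, keeping 6.94.
Round 1 (the studio proposes): the distributor can get 6.94 next round, worth 0.56 × 6.94 = 3.8864 now. The studio offers 3.8864 and keeps 40 − 3.8864 = 36.1136.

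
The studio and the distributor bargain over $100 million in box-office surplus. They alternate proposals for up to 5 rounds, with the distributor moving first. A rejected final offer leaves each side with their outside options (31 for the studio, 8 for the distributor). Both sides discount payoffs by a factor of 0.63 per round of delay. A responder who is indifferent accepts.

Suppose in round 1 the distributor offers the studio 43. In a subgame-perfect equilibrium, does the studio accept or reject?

Round 5 (the distributor proposes): the studio gets 31 if talks fail, so the distributor offers 31 and keeps 69.
Round 4 (the studio proposes): the distributor can get 69 next round, worth 0.63 × 69 = 43.47 now. The studio offers 43.47 and keeps 100 − 43.47 = 56.53.
Round 3 (the distributor proposes): the studio can get 56.53 next round, worth 0.63 × 56.53 = 35.6139 now. The distributor offers 35.6139 and keeps 100 − 35.6139 = 64.3861.
Round 2 (the studio proposes): the distributor can get 64.3861 next round, worth 0.63 × 64.3861 = 40.563243 now, so the studio offers 40.563243, keeping 59.436757.
So by rejecting in round 1, the studio gets 59.436757 next round, worth 0.63 × 59.436757 = 37.44515691 now.
Offer 43 ≥ 37.44515691, so the studio accepts.

Accept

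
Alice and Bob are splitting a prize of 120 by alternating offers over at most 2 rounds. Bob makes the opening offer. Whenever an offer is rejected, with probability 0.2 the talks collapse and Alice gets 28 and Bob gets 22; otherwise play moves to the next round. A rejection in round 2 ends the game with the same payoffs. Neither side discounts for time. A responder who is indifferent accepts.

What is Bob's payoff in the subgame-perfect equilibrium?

36

Round 2 (Alice proposes): Bob gets 22 if talks fail, so Alice offers 22 and keeps 98.
Round 1 (Bob proposes): rejecting gives Alice an expected 0.8 × 98 + 0.2 × 28 = 84, so Bob offers 84, keeping 36.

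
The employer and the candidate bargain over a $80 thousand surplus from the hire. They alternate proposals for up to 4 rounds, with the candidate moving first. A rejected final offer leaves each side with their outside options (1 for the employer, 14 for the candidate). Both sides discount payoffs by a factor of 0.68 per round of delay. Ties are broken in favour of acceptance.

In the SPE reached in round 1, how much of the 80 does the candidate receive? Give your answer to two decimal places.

By backward induction:
Round 4 (the employer proposes): the candidate gets 14 if talks fail, so the employer offers 14 and keeps 66.
Round 3 (the candidate proposes): the employer can get 66 next round, worth 0.68 × 66 = 44.88 now. The candidate offers 44.88 and keeps 80 − 44.88 = 35.12.
Round 2 (the employer proposes): the candidate can get 35.12 next round, worth 0.68 × 35.12 = 23.8816 now. The employer offers 23.8816 and keeps 80 − 23.8816 = 56.1184.
Round 1 (the candidate proposes): the employer can get 56.1184 next round, worth 0.68 × 56.1184 = 38.160512 now; the candidate offers that and keeps 41.839488.

41.84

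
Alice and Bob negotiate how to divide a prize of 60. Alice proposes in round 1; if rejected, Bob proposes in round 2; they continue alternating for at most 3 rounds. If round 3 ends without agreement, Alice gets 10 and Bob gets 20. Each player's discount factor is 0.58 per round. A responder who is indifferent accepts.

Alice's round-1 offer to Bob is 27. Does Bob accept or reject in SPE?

Round 3 (Alice proposes): Bob gets 20 if talks fail, so Alice offers 20 and keeps 40.
Round 2 (Bob proposes): Alice can get 40 next round, worth 0.58 × 40 = 23.2 now. Bob offers 23.2 and keeps 60 − 23.2 = 36.8.
So by rejecting in round 1, Bob gets 36.8 next round, worth 0.58 × 36.8 = 21.344 now.
Offer 27 ≥ 21.344, so Bob accepts.

Accept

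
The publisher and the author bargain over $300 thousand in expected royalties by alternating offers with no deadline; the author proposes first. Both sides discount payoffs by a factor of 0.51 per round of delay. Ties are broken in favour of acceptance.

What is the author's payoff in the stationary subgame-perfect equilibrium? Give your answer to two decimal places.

198.68

When the author proposes, the publisher accepts any offer worth at least 0.51 times what the publisher would get by proposing next round; and vice versa.
This gives x = 300 − 0.51y and y = 300 − 0.51x, where x and y are each side's share when it proposes.
Hence (1 − 0.51·0.51)x = 300(1 − 0.51), i.e. 0.7399·x = 147.
x ≈ 198.6755; the publisher's share is 300 − x ≈ 101.3245.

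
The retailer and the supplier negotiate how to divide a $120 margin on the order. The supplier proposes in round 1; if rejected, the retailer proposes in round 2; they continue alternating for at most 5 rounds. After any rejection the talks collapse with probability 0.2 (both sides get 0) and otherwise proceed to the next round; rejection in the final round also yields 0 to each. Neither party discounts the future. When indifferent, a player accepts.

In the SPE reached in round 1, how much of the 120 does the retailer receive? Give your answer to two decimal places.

31.49

Round 5 (the supplier proposes): rejection yields 0 for the retailer; the supplier offers 0 and keeps 120.
Round 4 (the retailer proposes): rejecting gives the supplier an expected 0.8 × 120 = 96, so the retailer offers 96, keeping 24.
Round 3 (the supplier proposes): rejecting gives the retailer an expected 0.8 × 24 = 19.2, so the supplier offers 19.2, keeping 100.8.
Round 2 (the retailer proposes): rejecting gives the supplier an expected 0.8 × 100.8 = 80.64; the retailer offers that and keeps 39.36.
Round 1 (the supplier proposes): rejecting gives the retailer an expected 0.8 × 39.36 = 31.488; the supplier offers that and keeps 88.512.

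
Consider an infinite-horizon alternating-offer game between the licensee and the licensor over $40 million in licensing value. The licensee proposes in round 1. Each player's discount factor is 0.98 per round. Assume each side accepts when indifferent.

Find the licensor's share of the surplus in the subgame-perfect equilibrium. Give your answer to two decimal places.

When the licensee proposes, the licensor accepts any offer worth at least 0.98 times what the licensor would get by proposing next round; and vice versa.
This gives x = 40 − 0.98y and y = 40 − 0.98x, where x and y are each side's share when it proposes.
Hence (1 − 0.98·0.98)x = 40(1 − 0.98), i.e. 0.0396·x = 0.8.
x ≈ 20.2020; the licensor's share is 40 − x ≈ 19.7980.

19.80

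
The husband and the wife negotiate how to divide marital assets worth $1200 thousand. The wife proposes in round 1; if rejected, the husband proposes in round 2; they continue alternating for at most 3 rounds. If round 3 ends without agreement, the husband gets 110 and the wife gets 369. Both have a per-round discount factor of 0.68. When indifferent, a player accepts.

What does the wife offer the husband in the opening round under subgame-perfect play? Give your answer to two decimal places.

311.98

Round 3 (the wife proposes): the husband gets 110 if talks fail, so the wife offers 110 and keeps 1090.
Round 2 (the husband proposes): the wife can get 1090 next round, worth 0.68 × 1090 = 741.2 now. The husband offers 741.2 and keeps 1200 − 741.2 = 458.8.
Round 1 (the wife proposes): the husband can get 458.8 next round, worth 0.68 × 458.8 = 311.984 now. The wife offers 311.984 and keeps 1200 − 311.984 = 888.016.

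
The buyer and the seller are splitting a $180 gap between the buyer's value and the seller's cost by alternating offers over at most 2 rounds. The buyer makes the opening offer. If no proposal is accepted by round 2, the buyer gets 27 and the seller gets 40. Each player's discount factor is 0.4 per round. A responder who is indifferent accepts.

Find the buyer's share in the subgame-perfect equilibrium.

Round 2 (the seller proposes): the buyer gets 27 if talks fail, so the seller offers 27 and keeps 153.
Round 1 (the buyer proposes): the seller can get 153 next round, worth 0.4 × 153 = 61.2 now; the buyer offers that and keeps 118.8.

118.8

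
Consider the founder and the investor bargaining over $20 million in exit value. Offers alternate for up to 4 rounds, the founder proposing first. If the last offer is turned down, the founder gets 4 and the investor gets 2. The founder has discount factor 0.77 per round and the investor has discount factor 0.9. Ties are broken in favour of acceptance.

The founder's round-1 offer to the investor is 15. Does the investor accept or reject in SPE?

Round 4 (the investor proposes): the founder gets 4 if talks fail, so the investor offers 4 and keeps 16.
Round 3 (the founder proposes): the investor can get 16 next round, worth 0.9 × 16 = 14.4 now, so the founder offers 14.4, keeping 5.6.
Round 2 (the investor proposes): the founder can get 5.6 next round, worth 0.77 × 5.6 = 4.312 now; the investor offers that and keeps 15.688.
So by rejecting in round 1, the investor gets 15.688 next round, worth 0.9 × 15.688 = 14.1192 now.
Offer 15 ≥ 14.1192, so the investor accepts.

Accept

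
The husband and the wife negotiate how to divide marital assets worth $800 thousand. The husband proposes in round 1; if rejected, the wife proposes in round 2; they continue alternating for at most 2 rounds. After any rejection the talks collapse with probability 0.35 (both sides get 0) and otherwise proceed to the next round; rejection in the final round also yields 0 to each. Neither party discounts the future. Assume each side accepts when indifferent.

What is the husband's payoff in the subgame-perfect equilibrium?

280

Round 2 (the wife proposes): rejection yields 0 for the husband; the wife offers 0 and keeps 800.
Round 1 (the husband proposes): rejecting gives the wife an expected 0.65 × 800 = 520, so the husband offers 520, keeping 280.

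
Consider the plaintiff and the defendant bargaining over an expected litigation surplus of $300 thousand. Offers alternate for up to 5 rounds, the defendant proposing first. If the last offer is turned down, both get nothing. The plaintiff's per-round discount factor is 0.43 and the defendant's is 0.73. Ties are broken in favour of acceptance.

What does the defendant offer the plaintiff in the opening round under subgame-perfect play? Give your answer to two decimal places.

45.76

Round 5 (the defendant proposes): the plaintiff will accept anything ≥ 0, so the defendant offers 0 and keeps 300.
Round 4 (the plaintiff proposes): the defendant can get 300 next round, worth 0.73 × 300 = 219 now. The plaintiff offers 219 and keeps 300 − 219 = 81.
Round 3 (the defendant proposes): the plaintiff can get 81 next round, worth 0.43 × 81 = 34.83 now, so the defendant offers 34.83, keeping 265.17.
Round 2 (the plaintiff proposes): the defendant can get 265.17 next round, worth 0.73 × 265.17 = 193.5741 now; the plaintiff offers that and keeps 106.4259.
Round 1 (the defendant proposes): the plaintiff can get 106.4259 next round, worth 0.43 × 106.4259 = 45.763137 now; the defendant offers that and keeps 254.236863.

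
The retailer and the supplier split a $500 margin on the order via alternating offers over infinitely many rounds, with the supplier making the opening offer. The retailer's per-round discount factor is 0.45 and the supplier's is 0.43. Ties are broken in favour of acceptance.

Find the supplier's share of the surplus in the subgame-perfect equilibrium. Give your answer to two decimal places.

340.98

Let x be the supplier's share when the supplier proposes and y be the retailer's share when the retailer proposes.
The retailer accepts iff offered ≥ 0.45·y, so x = 500 − 0.45y. Symmetrically y = 500 − 0.43x.
Substituting: x = 500 − 0.45(500 − 0.43x), giving x(1 − 0.43·0.45) = 500(1 − 0.45).
So x = 500 × 0.55 / 0.8065 ≈ 340.9795, and the retailer receives 500 − x ≈ 159.0205.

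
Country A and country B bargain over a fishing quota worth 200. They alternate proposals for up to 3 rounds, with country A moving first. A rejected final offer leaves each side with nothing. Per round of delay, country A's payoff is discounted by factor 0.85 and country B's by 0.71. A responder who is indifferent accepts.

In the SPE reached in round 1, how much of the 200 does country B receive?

21.3

Round 3 (country A proposes): rejection yields 0 for country B; country A offers 0 and keeps 200.
Round 2 (country B proposes): country A can get 200 next round, worth 0.85 × 200 = 170 now, so country B offers 170, keeping 30.
Round 1 (country A proposes): country B can get 30 next round, worth 0.71 × 30 = 21.3 now; country A offers that and keeps 178.7.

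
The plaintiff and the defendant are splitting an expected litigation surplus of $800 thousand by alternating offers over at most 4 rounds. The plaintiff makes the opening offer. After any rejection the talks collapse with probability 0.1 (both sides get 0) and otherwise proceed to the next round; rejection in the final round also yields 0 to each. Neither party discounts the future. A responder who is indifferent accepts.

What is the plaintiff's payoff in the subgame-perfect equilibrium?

Round 4 (the defendant proposes): rejection yields 0 for the plaintiff; the defendant offers 0 and keeps 800.
Round 3 (the plaintiff proposes): rejecting gives the defendant an expected 0.9 × 800 = 720, so the plaintiff offers 720, keeping 80.
Round 2 (the defendant proposes): rejecting gives the plaintiff an expected 0.9 × 80 = 72. The defendant offers 72 and keeps 800 − 72 = 728.
Round 1 (the plaintiff proposes): rejecting gives the defendant an expected 0.9 × 728 = 655.2. The plaintiff offers 655.2 and keeps 800 − 655.2 = 144.8.

144.8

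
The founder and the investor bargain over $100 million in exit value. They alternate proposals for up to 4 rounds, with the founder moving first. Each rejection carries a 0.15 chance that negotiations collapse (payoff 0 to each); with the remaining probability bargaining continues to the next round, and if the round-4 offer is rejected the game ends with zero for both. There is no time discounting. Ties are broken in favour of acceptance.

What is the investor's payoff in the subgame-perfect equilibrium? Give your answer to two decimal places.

Round 4 (the investor proposes): the founder will accept anything ≥ 0, so the investor offers 0 and keeps 100.
Round 3 (the founder proposes): rejecting gives the investor an expected 0.85 × 100 = 85, so the founder offers 85, keeping 15.
Round 2 (the investor proposes): rejecting gives the founder an expected 0.85 × 15 = 12.75; the investor offers that and keeps 87.25.
Round 1 (the founder proposes): rejecting gives the investor an expected 0.85 × 87.25 = 74.1625, so the founder offers 74.1625, keeping 25.8375.

74.16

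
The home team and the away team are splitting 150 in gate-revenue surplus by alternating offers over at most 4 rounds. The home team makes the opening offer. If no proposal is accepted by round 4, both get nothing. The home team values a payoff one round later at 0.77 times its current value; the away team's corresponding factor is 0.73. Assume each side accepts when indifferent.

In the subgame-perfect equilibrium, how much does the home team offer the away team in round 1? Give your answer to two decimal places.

86.73

Round 4 (the away team proposes): rejection yields 0 for the home team; the away team offers 0 and keeps 150.
Round 3 (the home team proposes): the away team can get 150 next round, worth 0.73 × 150 = 109.5 now, so the home team offers 109.5, keeping 40.5.
Round 2 (the away team proposes): the home team can get 40.5 next round, worth 0.77 × 40.5 = 31.185 now, so the away team offers 31.185, keeping 118.815.
Round 1 (the home team proposes): the away team can get 118.815 next round, worth 0.73 × 118.815 = 86.73495 now, so the home team offers 86.73495, keeping 63.26505.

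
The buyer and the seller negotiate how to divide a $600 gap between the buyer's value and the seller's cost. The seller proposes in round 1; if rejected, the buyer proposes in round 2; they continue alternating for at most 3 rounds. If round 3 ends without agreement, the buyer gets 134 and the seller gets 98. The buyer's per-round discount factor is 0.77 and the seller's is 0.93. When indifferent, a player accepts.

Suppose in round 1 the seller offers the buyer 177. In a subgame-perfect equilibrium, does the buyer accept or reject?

Accept

Work out the buyer's continuation value if the offer is rejected.
Round 3 (the seller proposes): the buyer gets 134 if talks fail, so the seller offers 134 and keeps 466.
Round 2 (the buyer proposes): the seller can get 466 next round, worth 0.93 × 466 = 433.38 now, so the buyer offers 433.38, keeping 166.62.
So by rejecting in round 1, the buyer gets 166.62 next round, worth 0.77 × 166.62 = 128.2974 now.
Offer 177 ≥ 128.2974, so the buyer accepts.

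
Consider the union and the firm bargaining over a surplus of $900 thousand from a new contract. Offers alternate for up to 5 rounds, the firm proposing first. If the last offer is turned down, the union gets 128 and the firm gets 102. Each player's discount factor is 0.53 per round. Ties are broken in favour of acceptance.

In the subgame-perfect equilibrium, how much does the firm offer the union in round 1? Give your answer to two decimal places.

Round 5 (the firm proposes): the union gets 128 if talks fail, so the firm offers 128 and keeps 772.
Round 4 (the union proposes): the firm can get 772 next round, worth 0.53 × 772 = 409.16 now; the union offers that and keeps 490.84.
Round 3 (the firm proposes): the union can get 490.84 next round, worth 0.53 × 490.84 = 260.1452 now; the firm offers that and keeps 639.8548.
Round 2 (the union proposes): the firm can get 639.8548 next round, worth 0.53 × 639.8548 = 339.123044 now, so the union offers 339.123044, keeping 560.876956.
Round 1 (the firm proposes): the union can get 560.876956 next round, worth 0.53 × 560.876956 = 297.26478668 now. The firm offers 297.26478668 and keeps 900 − 297.26478668 = 602.73521332.

297.26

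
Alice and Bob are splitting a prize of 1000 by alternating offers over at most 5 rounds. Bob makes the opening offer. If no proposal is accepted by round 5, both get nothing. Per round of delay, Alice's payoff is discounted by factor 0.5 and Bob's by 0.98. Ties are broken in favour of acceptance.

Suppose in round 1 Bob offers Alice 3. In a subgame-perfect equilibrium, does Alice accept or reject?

Reject

Round 5 (Bob proposes): Alice will accept anything ≥ 0, so Bob offers 0 and keeps 1000.
Round 4 (Alice proposes): Bob can get 1000 next round, worth 0.98 × 1000 = 980 now. Alice offers 980 and keeps 1000 − 980 = 20.
Round 3 (Bob proposes): Alice can get 20 next round, worth 0.5 × 20 = 10 now, so Bob offers 10, keeping 990.
Round 2 (Alice proposes): Bob can get 990 next round, worth 0.98 × 990 = 970.2 now. Alice offers 970.2 and keeps 1000 − 970.2 = 29.8.
So by rejecting in round 1, Alice gets 29.8 next round, worth 0.5 × 29.8 = 14.9 now.
Offer 3 < 14.9, so Alice rejects.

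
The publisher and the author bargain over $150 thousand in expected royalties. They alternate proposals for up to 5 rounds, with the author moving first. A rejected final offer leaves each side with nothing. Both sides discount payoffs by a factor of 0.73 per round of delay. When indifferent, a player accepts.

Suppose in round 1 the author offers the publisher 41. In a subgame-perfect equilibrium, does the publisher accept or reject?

Round 5 (the author proposes): the publisher will accept anything ≥ 0, so the author offers 0 and keeps 150.
Round 4 (the publisher proposes): the author can get 150 next round, worth 0.73 × 150 = 109.5 now, so the publisher offers 109.5, keeping 40.5.
Round 3 (the author proposes): the publisher can get 40.5 next round, worth 0.73 × 40.5 = 29.565 now. The author offers 29.565 and keeps 150 − 29.565 = 120.435.
Round 2 (the publisher proposes): the author can get 120.435 next round, worth 0.73 × 120.435 = 87.91755 now. The publisher offers 87.91755 and keeps 150 − 87.91755 = 62.08245.
So by rejecting in round 1, the publisher gets 62.08245 next round, worth 0.73 × 62.08245 = 45.3201885 now.
Offer 41 < 45.3201885, so the publisher rejects.

Reject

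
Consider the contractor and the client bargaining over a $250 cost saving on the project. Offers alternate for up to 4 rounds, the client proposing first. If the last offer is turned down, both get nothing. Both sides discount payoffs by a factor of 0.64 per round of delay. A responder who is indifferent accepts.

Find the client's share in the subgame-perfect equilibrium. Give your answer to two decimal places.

126.86

By backward induction:
Round 4 (the contractor proposes): the client will accept anything ≥ 0, so the contractor offers 0 and keeps 250.
Round 3 (the client proposes): the contractor can get 250 next round, worth 0.64 × 250 = 160 now. The client offers 160 and keeps 250 − 160 = 90.
Round 2 (the contractor proposes): the client can get 90 next round, worth 0.64 × 90 = 57.6 now, so the contractor offers 57.6, keeping 192.4.
Round 1 (the client proposes): the contractor can get 192.4 next round, worth 0.64 × 192.4 = 123.136 now; the client offers that and keeps 126.864.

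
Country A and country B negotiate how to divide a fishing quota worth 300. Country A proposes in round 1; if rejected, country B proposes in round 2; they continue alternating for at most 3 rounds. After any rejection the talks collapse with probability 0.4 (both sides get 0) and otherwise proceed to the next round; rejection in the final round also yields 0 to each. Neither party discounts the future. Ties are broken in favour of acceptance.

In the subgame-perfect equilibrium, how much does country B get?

By backward induction:
Round 3 (country A proposes): country B will accept anything ≥ 0, so country A offers 0 and keeps 300.
Round 2 (country B proposes): rejecting gives country A an expected 0.6 × 300 = 180; country B offers that and keeps 120.
Round 1 (country A proposes): rejecting gives country B an expected 0.6 × 120 = 72; country A offers that and keeps 228.

72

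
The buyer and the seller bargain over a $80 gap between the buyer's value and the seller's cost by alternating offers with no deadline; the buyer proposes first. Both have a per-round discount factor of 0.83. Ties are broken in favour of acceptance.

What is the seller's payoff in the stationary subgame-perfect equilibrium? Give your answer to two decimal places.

36.28

Let x be the buyer's share when the buyer proposes and y be the seller's share when the seller proposes.
The seller accepts iff offered ≥ 0.83·y, so x = 80 − 0.83y. Symmetrically y = 80 − 0.83x.
Substituting: x = 80 − 0.83(80 − 0.83x), giving x(1 − 0.83·0.83) = 80(1 − 0.83).
So x = 80 × 0.17 / 0.3111 ≈ 43.7158, and the seller receives 80 − x ≈ 36.2842.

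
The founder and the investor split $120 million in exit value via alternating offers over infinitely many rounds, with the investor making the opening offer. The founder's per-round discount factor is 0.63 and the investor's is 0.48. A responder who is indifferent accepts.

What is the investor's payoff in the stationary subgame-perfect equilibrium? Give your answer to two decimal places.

63.65

In a stationary SPE each proposer offers the other exactly their discounted continuation value.
If the investor keeps x when proposing and the founder keeps y when proposing, then x = 120 − 0.63y and y = 120 − 0.48x.
Solving: x = 120(1 − 0.63) / (1 − 0.48·0.63) = 44.4 / 0.6976 ≈ 63.6468.
The founder gets 120 − 63.6468 ≈ 56.3532.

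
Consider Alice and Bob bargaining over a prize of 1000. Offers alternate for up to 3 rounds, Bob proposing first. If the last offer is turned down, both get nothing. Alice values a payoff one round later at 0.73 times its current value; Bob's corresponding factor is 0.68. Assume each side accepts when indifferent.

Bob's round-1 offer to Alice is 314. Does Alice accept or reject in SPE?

Work out Alice's continuation value if the offer is rejected.
Round 3 (Bob proposes): Alice will accept anything ≥ 0, so Bob offers 0 and keeps 1000.
Round 2 (Alice proposes): Bob can get 1000 next round, worth 0.68 × 1000 = 680 now, so Alice offers 680, keeping 320.
So by rejecting in round 1, Alice gets 320 next round, worth 0.73 × 320 = 233.6 now.
Offer 314 ≥ 233.6, so Alice accepts.

Accept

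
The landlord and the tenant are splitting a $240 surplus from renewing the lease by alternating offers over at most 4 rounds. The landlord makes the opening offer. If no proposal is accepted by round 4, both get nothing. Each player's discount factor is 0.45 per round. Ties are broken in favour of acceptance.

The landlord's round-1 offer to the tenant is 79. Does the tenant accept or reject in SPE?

Reject

Work out the tenant's continuation value if the offer is rejected.
Round 4 (the tenant proposes): rejection yields 0 for the landlord; the tenant offers 0 and keeps 240.
Round 3 (the landlord proposes): the tenant can get 240 next round, worth 0.45 × 240 = 108 now, so the landlord offers 108, keeping 132.
Round 2 (the tenant proposes): the landlord can get 132 next round, worth 0.45 × 132 = 59.4 now, so the tenant offers 59.4, keeping 180.6.
So by rejecting in round 1, the tenant gets 180.6 next round, worth 0.45 × 180.6 = 81.27 now.
Offer 79 < 81.27, so the tenant rejects.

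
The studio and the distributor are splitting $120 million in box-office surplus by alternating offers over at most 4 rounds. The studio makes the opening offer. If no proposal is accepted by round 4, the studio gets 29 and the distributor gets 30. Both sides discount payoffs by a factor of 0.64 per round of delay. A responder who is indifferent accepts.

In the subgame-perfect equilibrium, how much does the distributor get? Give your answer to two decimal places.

By backward induction:
Round 4 (the distributor proposes): the studio gets 29 if talks fail, so the distributor offers 29 and keeps 91.
Round 3 (the studio proposes): the distributor can get 91 next round, worth 0.64 × 91 = 58.24 now; the studio offers that and keeps 61.76.
Round 2 (the distributor proposes): the studio can get 61.76 next round, worth 0.64 × 61.76 = 39.5264 now. The distributor offers 39.5264 and keeps 120 − 39.5264 = 80.4736.
Round 1 (the studio proposes): the distributor can get 80.4736 next round, worth 0.64 × 80.4736 = 51.503104 now; the studio offers that and keeps 68.496896.

51.50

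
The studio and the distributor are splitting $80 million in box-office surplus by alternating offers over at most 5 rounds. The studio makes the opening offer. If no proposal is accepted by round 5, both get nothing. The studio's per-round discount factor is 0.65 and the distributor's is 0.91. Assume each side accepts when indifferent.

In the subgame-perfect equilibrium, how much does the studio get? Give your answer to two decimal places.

39.45

Round 5 (the studio proposes): the distributor will accept anything ≥ 0, so the studio offers 0 and keeps 80.
Round 4 (the distributor proposes): the studio can get 80 next round, worth 0.65 × 80 = 52 now; the distributor offers that and keeps 28.
Round 3 (the studio proposes): the distributor can get 28 next round, worth 0.91 × 28 = 25.48 now. The studio offers 25.48 and keeps 80 − 25.48 = 54.52.
Round 2 (the distributor proposes): the studio can get 54.52 next round, worth 0.65 × 54.52 = 35.438 now; the distributor offers that and keeps 44.562.
Round 1 (the studio proposes): the distributor can get 44.562 next round, worth 0.91 × 44.562 = 40.55142 now. The studio offers 40.55142 and keeps 80 − 40.55142 = 39.44858.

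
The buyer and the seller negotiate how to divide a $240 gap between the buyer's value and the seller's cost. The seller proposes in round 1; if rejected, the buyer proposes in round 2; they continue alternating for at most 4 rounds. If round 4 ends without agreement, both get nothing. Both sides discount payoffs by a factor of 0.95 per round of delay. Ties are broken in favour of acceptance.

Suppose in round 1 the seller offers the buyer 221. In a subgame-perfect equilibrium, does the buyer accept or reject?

Work out the buyer's continuation value if the offer is rejected.
Round 4 (the buyer proposes): the seller will accept anything ≥ 0, so the buyer offers 0 and keeps 240.
Round 3 (the seller proposes): the buyer can get 240 next round, worth 0.95 × 240 = 228 now, so the seller offers 228, keeping 12.
Round 2 (the buyer proposes): the seller can get 12 next round, worth 0.95 × 12 = 11.4 now, so the buyer offers 11.4, keeping 228.6.
So by rejecting in round 1, the buyer gets 228.6 next round, worth 0.95 × 228.6 = 217.17 now.
Offer 221 ≥ 217.17, so the buyer accepts.

Accept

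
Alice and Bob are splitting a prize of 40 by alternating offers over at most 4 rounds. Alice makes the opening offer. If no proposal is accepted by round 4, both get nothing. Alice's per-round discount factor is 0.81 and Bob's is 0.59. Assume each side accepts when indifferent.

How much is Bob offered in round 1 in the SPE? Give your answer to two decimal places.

15.76

Round 4 (Bob proposes): Alice will accept anything ≥ 0, so Bob offers 0 and keeps 40.
Round 3 (Alice proposes): Bob can get 40 next round, worth 0.59 × 40 = 23.6 now, so Alice offers 23.6, keeping 16.4.
Round 2 (Bob proposes): Alice can get 16.4 next round, worth 0.81 × 16.4 = 13.284 now. Bob offers 13.284 and keeps 40 − 13.284 = 26.716.
Round 1 (Alice proposes): Bob can get 26.716 next round, worth 0.59 × 26.716 = 15.76244 now, so Alice offers 15.76244, keeping 24.23756.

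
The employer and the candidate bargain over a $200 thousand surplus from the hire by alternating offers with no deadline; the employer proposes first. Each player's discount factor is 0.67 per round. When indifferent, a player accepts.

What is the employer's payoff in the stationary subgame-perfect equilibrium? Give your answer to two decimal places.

119.76

In a stationary SPE each proposer offers the other exactly their discounted continuation value.
If the employer keeps x when proposing and the candidate keeps y when proposing, then x = 200 − 0.67y and y = 200 − 0.67x.
Solving: x = 200(1 − 0.67) / (1 − 0.67·0.67) = 66 / 0.5511 ≈ 119.7605.
The candidate gets 200 − 119.7605 ≈ 80.2395.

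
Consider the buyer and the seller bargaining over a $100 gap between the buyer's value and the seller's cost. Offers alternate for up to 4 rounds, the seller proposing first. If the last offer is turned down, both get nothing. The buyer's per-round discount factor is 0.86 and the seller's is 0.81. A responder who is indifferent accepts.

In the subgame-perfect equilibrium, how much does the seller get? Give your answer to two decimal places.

Round 4 (the buyer proposes): the seller will accept anything ≥ 0, so the buyer offers 0 and keeps 100.
Round 3 (the seller proposes): the buyer can get 100 next round, worth 0.86 × 100 = 86 now; the seller offers that and keeps 14.
Round 2 (the buyer proposes): the seller can get 14 next round, worth 0.81 × 14 = 11.34 now, so the buyer offers 11.34, keeping 88.66.
Round 1 (the seller proposes): the buyer can get 88.66 next round, worth 0.86 × 88.66 = 76.2476 now. The seller offers 76.2476 and keeps 100 − 76.2476 = 23.7524.

23.75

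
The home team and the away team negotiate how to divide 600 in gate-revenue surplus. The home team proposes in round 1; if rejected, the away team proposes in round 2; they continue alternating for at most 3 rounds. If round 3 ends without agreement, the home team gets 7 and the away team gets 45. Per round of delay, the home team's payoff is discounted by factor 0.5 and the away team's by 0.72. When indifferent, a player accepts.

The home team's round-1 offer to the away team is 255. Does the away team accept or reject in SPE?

Round 3 (the home team proposes): the away team gets 45 if talks fail, so the home team offers 45 and keeps 555.
Round 2 (the away team proposes): the home team can get 555 next round, worth 0.5 × 555 = 277.5 now, so the away team offers 277.5, keeping 322.5.
So by rejecting in round 1, the away team gets 322.5 next round, worth 0.72 × 322.5 = 232.2 now.
Offer 255 ≥ 232.2, so the away team accepts.

Accept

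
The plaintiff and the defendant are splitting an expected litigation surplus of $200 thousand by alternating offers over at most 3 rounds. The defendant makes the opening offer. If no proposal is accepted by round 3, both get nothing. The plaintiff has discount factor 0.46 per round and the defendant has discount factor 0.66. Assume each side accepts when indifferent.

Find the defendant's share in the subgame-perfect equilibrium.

Work backward from the last round.
Round 3 (the defendant proposes): the plaintiff will accept anything ≥ 0, so the defendant offers 0 and keeps 200.
Round 2 (the plaintiff proposes): the defendant can get 200 next round, worth 0.66 × 200 = 132 now; the plaintiff offers that and keeps 68.
Round 1 (the defendant proposes): the plaintiff can get 68 next round, worth 0.46 × 68 = 31.28 now. The defendant offers 31.28 and keeps 200 − 31.28 = 168.72.

168.72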